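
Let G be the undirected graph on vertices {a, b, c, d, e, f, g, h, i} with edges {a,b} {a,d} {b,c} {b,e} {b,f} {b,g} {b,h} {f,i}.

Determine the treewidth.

A width-1 tree decomposition is:
Bags: B1 = {b, f}  B2 = {b, g}  B3 = {b, c}  B4 = {b, h}  B5 = {a, b}  B6 = {a, d}  B7 = {b, e}  B8 = {f, i}
Tree: B1–B2, B2–B3, B3–B4, B4–B5, B5–B6, B1–B7, B1–B8
Each bag holds 2 vertices, so the decomposition has width 1, which upper-bounds the treewidth. Since G has at least one edge (e.g. b–f), it is not an edgeless graph, so tw(G) ≥ 1. Therefore the treewidth is 1.

1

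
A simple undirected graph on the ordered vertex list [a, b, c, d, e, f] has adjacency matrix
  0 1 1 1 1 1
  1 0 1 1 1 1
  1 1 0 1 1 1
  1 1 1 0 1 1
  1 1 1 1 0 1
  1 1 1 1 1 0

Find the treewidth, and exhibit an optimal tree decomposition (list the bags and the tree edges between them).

Treewidth 5.
One optimal decomposition is:
Bags: B1 = {a, b, c, d, e, f}
Tree: (single bag)

With just one bag of size 6, the width is 6 − 1 = 5, so tw(G) ≤ 5. For the lower bound, the 6 vertices {a, b, c, d, e, f} are pairwise adjacent, and any tree decomposition puts a clique entirely inside one bag — forcing width ≥ 5. Combining the bounds, tw(G) = 5.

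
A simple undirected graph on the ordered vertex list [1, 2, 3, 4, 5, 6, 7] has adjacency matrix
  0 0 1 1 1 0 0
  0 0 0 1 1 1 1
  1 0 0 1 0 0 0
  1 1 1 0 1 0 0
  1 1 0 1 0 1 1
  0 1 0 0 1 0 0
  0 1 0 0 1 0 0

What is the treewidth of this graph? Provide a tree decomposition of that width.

Treewidth 2.
One such decomposition:
Bags: B1 = {1, 3, 4}  B2 = {1, 4, 5}  B3 = {2, 4, 5}  B4 = {2, 5, 6}  B5 = {2, 5, 7}
Tree: B1–B2, B2–B3, B3–B4, B3–B5

The largest bag has 3 vertices, giving width 2; this decomposition certifies tw(G) ≤ 2. Conversely, {1, 3, 4} is a clique of size 3, and the vertices of any clique must share a bag in every tree decomposition; so some bag has ≥ 3 vertices and tw(G) ≥ 2. Combining the bounds, tw(G) = 2.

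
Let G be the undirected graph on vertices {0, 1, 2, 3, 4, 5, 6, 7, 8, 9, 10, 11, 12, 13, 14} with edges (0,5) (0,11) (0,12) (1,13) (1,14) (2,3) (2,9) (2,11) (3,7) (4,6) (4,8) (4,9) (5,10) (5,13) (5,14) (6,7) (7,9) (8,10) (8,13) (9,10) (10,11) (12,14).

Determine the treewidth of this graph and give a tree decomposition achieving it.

Treewidth 3.
One optimal decomposition is:
Bags: B1 = {0, 1, 12, 14}  B2 = {0, 1, 5, 14}  B3 = {0, 1, 5, 13}  B4 = {0, 5, 11, 13}  B5 = {5, 10, 11, 13}  B6 = {8, 10, 11, 13}  B7 = {2, 8, 10, 11}  B8 = {2, 8, 9, 10}  B9 = {2, 4, 8, 9}  B10 = {2, 3, 4, 9}  B11 = {3, 4, 7, 9}  B12 = {3, 4, 6, 7}
Tree: B1–B2, B2–B3, B3–B4, B4–B5, B5–B6, B6–B7, B7–B8, B8–B9, B9–B10, B10–B11, B11–B12

Every bag has size at most 4, so the width is 4 − 1 = 3 and tw(G) ≤ 3. For the lower bound: the 4 vertex sets {1,12,14}, {0}, {5}, {8,10,11,13} are disjoint, each induces a connected subgraph, and every pair is joined by at least one edge of G. Contracting each set to a single vertex therefore yields K_{4} as a minor, and since treewidth is minor-monotone, tw(G) ≥ tw(K_{4}) = 3. Combining the bounds, tw(G) = 3.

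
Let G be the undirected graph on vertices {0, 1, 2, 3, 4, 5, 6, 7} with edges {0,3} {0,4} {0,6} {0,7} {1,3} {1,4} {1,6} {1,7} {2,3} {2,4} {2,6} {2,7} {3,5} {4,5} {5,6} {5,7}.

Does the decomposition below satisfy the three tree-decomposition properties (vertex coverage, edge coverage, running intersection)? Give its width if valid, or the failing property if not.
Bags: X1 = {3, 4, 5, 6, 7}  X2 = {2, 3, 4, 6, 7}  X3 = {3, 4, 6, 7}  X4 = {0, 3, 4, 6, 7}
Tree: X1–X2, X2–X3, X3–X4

A tree decomposition must satisfy three properties: every vertex lies in some bag; for every edge, both endpoints lie together in some bag; and for every vertex, the bags containing it form a connected subtree. Here vertex 1 appears in no bag, so the decomposition is invalid.

No — vertex 1 appears in no bag.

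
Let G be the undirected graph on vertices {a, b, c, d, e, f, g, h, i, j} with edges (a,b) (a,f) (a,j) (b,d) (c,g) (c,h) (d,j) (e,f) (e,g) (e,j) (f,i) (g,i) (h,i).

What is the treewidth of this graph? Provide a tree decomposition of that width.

Treewidth 2.
Bags: B1 = {b, d, j}  B2 = {a, b, j}  B3 = {a, e, j}  B4 = {a, e, f}  B5 = {e, f, g}  B6 = {f, g, i}  B7 = {c, g, i}  B8 = {c, h, i}
Tree: B1–B2, B2–B3, B3–B4, B4–B5, B5–B6, B6–B7, B7–B8

Every bag has size at most 3, so the width is 3 − 1 = 2 and tw(G) ≤ 2. For the lower bound, G contains the cycle d–b–a–j–d, so G is not a forest; only forests have treewidth ≤ 1, hence tw(G) ≥ 2. Combining the bounds, tw(G) = 2.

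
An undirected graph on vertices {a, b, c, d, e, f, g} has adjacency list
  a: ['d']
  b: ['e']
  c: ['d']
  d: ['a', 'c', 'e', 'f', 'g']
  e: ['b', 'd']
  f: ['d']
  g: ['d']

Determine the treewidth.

1

A width-1 tree decomposition is:
Bags: B1 = {a, d}  B2 = {d, g}  B3 = {d, e}  B4 = {b, e}  B5 = {c, d}  B6 = {d, f}
Tree: B1–B2, B1–B3, B3–B4, B1–B5, B1–B6
The largest bag has 2 vertices, giving width 1; this decomposition certifies tw(G) ≤ 1. Any graph with an edge has treewidth ≥ 1, and G has the edge a–d. The upper and lower bounds meet at 1, so that is the treewidth.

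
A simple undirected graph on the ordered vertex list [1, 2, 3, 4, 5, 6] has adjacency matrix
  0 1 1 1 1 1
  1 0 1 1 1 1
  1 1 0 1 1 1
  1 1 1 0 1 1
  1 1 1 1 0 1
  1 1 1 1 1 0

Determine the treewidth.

5

A width-5 tree decomposition is:
Bags: B1 = {1, 2, 3, 4, 5, 6}
Tree: (single bag)
With just one bag of size 6, the width is 6 − 1 = 5, so tw(G) ≤ 5. For the lower bound, the 6 vertices {1, 2, 3, 4, 5, 6} are pairwise adjacent, and any tree decomposition puts a clique entirely inside one bag — forcing width ≥ 5. Combining the bounds, tw(G) = 5.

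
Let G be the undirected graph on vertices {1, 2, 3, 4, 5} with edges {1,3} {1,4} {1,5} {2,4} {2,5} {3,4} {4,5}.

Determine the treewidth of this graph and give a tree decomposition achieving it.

The largest bag has 3 vertices, giving width 2; this decomposition certifies tw(G) ≤ 2. Conversely, {1, 3, 4} is a clique of size 3, and the vertices of any clique must share a bag in every tree decomposition; so some bag has ≥ 3 vertices and tw(G) ≥ 2. Hence tw(G) = 2 exactly.

Treewidth 2.
One optimal decomposition is:
Bags: B1 = {1, 4, 5}  B2 = {1, 3, 4}  B3 = {2, 4, 5}
Tree: B1–B2, B1–B3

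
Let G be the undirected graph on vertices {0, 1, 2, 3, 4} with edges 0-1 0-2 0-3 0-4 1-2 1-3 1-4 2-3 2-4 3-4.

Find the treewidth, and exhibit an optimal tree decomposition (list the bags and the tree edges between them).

Treewidth 4.
Bags: B1 = {0, 1, 2, 3, 4}
Tree: (single bag)

A single bag containing all 5 vertices is trivially a valid decomposition of width 4. For the lower bound, the 5 vertices {0, 1, 2, 3, 4} are pairwise adjacent, and any tree decomposition puts a clique entirely inside one bag — forcing width ≥ 4. Therefore the treewidth is 4.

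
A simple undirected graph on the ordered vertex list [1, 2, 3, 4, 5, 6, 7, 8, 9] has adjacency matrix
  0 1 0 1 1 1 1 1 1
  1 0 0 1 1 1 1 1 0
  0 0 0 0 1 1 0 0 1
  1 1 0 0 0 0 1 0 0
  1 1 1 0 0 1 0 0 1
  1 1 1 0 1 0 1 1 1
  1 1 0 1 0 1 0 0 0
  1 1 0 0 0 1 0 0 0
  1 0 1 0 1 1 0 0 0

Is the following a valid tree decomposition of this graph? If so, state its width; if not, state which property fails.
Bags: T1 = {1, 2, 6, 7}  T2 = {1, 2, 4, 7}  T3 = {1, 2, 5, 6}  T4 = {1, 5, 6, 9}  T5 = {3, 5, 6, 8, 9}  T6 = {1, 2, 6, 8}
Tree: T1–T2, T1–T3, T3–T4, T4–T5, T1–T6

No — bags containing vertex 8 are not connected in the tree.

A tree decomposition must satisfy three properties: every vertex lies in some bag; for every edge, both endpoints lie together in some bag; and for every vertex, the bags containing it form a connected subtree. Here bags containing vertex 8 are not connected in the tree, so the decomposition is invalid.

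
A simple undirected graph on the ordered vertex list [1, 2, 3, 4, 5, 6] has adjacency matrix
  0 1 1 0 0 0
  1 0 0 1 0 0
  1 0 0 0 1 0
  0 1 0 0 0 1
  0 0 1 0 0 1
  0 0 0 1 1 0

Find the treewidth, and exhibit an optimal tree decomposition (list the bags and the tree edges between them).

Treewidth 2.
One optimal decomposition is:
Bags: B1 = {1, 2, 3}  B2 = {2, 3, 4}  B3 = {3, 4, 6}  B4 = {3, 5, 6}
Tree: B1–B2, B2–B3, B3–B4

Each bag holds 3 vertices, so the decomposition has width 2, which upper-bounds the treewidth. The edges 3–1–2–4–6–5–3 form a cycle, so G is not a tree and its treewidth is at least 2. Hence tw(G) = 2 exactly.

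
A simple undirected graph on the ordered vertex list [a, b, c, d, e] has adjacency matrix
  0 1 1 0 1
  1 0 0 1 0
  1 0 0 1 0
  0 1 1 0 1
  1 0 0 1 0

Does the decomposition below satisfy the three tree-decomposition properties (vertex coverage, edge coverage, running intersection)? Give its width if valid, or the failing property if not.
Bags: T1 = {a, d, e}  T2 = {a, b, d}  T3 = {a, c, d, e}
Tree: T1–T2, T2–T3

A tree decomposition must satisfy three properties: every vertex lies in some bag; for every edge, both endpoints lie together in some bag; and for every vertex, the bags containing it form a connected subtree. Here bags containing vertex e are not connected in the tree, so the decomposition is invalid.

No — bags containing vertex e are not connected in the tree.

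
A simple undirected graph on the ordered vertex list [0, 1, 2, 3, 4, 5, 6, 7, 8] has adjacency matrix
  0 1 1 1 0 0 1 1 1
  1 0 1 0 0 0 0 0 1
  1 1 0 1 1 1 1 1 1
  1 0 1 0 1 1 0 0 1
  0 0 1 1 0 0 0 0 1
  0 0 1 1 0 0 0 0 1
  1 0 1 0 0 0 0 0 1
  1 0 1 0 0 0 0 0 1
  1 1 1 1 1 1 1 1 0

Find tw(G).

A width-3 tree decomposition is:
Bags: B1 = {0, 2, 7, 8}  B2 = {0, 1, 2, 8}  B3 = {0, 2, 3, 8}  B4 = {2, 3, 5, 8}  B5 = {0, 2, 6, 8}  B6 = {2, 3, 4, 8}
Tree: B1–B2, B2–B3, B3–B4, B3–B5, B4–B6
The largest bag has 4 vertices, giving width 3; this decomposition certifies tw(G) ≤ 3. On the other hand G contains the 4-clique {0, 1, 2, 8}. A clique must lie in a single bag of any decomposition, so no decomposition can have width below 3. Therefore the treewidth is 3.

3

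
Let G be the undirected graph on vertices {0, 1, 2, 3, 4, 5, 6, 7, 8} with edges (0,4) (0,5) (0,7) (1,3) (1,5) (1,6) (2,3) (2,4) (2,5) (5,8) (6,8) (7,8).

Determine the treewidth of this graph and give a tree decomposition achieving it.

Every bag has size at most 4, so the width is 4 − 1 = 3 and tw(G) ≤ 3. For the lower bound: the 4 vertex sets {1,3,6}, {2}, {5}, {0,4,7,8} are disjoint, each induces a connected subgraph, and every pair is joined by at least one edge of G. Contracting each set to a single vertex therefore yields K_{4} as a minor, and since treewidth is minor-monotone, tw(G) ≥ tw(K_{4}) = 3. Therefore the treewidth is 3.

Treewidth 3.
One such decomposition:
Bags: B1 = {1, 2, 3, 6}  B2 = {1, 2, 5, 6}  B3 = {2, 5, 6, 8}  B4 = {2, 4, 5, 8}  B5 = {0, 4, 5, 8}  B6 = {0, 4, 7, 8}
Tree: B1–B2, B2–B3, B3–B4, B4–B5, B5–B6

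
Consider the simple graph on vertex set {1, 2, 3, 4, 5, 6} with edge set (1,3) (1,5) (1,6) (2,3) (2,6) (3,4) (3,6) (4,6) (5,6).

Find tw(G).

2

A width-2 tree decomposition is:
Bags: B1 = {2, 3, 6}  B2 = {3, 4, 6}  B3 = {1, 3, 6}  B4 = {1, 5, 6}
Tree: B1–B2, B1–B3, B3–B4
Every bag has size at most 3, so the width is 3 − 1 = 2 and tw(G) ≤ 2. For the lower bound, the 3 vertices {1, 3, 6} are pairwise adjacent, and any tree decomposition puts a clique entirely inside one bag — forcing width ≥ 2. Therefore the treewidth is 2.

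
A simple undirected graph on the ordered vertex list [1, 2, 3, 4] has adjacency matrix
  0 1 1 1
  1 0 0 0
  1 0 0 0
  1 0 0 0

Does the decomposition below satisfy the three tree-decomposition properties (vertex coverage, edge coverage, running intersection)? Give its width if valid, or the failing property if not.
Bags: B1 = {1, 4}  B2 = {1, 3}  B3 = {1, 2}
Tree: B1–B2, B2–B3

Vertex coverage: the bags together contain {1, 2, 3, 4}, the full vertex set. Edge coverage: each edge of G has both endpoints in at least one bag. Running intersection: for every vertex, the bags containing it form a connected subtree. All three properties hold, so this is a valid tree decomposition of width max|bag| − 1 = 1, and hence tw(G) ≤ 1.

Yes; width 1.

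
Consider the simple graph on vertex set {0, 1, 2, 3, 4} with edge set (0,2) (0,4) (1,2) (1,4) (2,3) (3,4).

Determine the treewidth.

A width-2 tree decomposition is:
Bags: B1 = {2, 3, 4}  B2 = {1, 2, 4}  B3 = {0, 2, 4}
Tree: B1–B2, B2–B3
The largest bag has 3 vertices, giving width 2; this decomposition certifies tw(G) ≤ 2. The edges 3–4–1–2–3 form a cycle, so G is not a tree and its treewidth is at least 2. Therefore the treewidth is 2.

2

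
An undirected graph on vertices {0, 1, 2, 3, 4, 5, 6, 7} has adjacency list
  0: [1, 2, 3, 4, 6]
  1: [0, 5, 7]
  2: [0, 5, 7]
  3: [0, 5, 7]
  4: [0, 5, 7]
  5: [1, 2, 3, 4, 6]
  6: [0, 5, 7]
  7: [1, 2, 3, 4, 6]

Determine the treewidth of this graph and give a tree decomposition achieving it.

Each bag holds 4 vertices, so the decomposition has width 3, which upper-bounds the treewidth. For the lower bound: the 4 vertex sets {2,7}, {3,5}, {0}, {4} are disjoint, each induces a connected subgraph, and every pair is joined by at least one edge of G. Contracting each set to a single vertex therefore yields K_{4} as a minor, and since treewidth is minor-monotone, tw(G) ≥ tw(K_{4}) = 3. The upper and lower bounds meet at 3, so that is the treewidth.

Treewidth 3.
One optimal decomposition is:
Bags: B1 = {0, 2, 5, 7}  B2 = {0, 3, 5, 7}  B3 = {0, 4, 5, 7}  B4 = {0, 5, 6, 7}  B5 = {0, 1, 5, 7}
Tree: B1–B2, B2–B3, B3–B4, B4–B5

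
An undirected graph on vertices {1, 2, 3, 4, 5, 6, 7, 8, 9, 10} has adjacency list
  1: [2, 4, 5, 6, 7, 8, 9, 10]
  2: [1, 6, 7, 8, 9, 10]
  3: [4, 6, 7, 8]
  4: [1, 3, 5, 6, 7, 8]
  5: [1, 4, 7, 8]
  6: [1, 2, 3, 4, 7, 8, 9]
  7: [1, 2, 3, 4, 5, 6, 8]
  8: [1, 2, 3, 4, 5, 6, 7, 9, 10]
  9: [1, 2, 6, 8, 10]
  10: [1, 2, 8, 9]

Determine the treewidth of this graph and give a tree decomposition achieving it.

Every bag has size at most 5, so the width is 5 − 1 = 4 and tw(G) ≤ 4. On the other hand G contains the 5-clique {1, 2, 8, 9, 10}. A clique must lie in a single bag of any decomposition, so no decomposition can have width below 4. Therefore the treewidth is 4.

Treewidth 4.
Bags: B1 = {1, 4, 5, 7, 8}  B2 = {1, 4, 6, 7, 8}  B3 = {1, 2, 6, 7, 8}  B4 = {1, 2, 6, 8, 9}  B5 = {3, 4, 6, 7, 8}  B6 = {1, 2, 8, 9, 10}
Tree: B1–B2, B2–B3, B3–B4, B2–B5, B4–B6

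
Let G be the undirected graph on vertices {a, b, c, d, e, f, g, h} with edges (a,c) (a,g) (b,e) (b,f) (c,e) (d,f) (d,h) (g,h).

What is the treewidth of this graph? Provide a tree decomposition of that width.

Treewidth 2.
One such decomposition:
Bags: B1 = {a, g, h}  B2 = {a, c, h}  B3 = {c, e, h}  B4 = {b, e, h}  B5 = {b, f, h}  B6 = {d, f, h}
Tree: B1–B2, B2–B3, B3–B4, B4–B5, B5–B6

The largest bag has 3 vertices, giving width 2; this decomposition certifies tw(G) ≤ 2. For the lower bound, G contains the cycle h–g–a–c–e–b–f–d–h, so G is not a forest; only forests have treewidth ≤ 1, hence tw(G) ≥ 2. The upper and lower bounds meet at 2, so that is the treewidth.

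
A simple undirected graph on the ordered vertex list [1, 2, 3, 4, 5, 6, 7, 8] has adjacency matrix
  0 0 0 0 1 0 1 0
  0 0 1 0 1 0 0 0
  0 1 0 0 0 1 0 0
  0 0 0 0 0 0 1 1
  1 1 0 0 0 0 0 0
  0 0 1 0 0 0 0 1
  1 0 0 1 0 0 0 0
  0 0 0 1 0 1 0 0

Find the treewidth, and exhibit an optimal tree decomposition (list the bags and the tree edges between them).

Treewidth 2.
Bags: B1 = {3, 6, 8}  B2 = {3, 4, 8}  B3 = {3, 4, 7}  B4 = {1, 3, 7}  B5 = {1, 3, 5}  B6 = {2, 3, 5}
Tree: B1–B2, B2–B3, B3–B4, B4–B5, B5–B6

Every bag has size at most 3, so the width is 3 − 1 = 2 and tw(G) ≤ 2. The edges 3–6–8–4–7–1–5–2–3 form a cycle, so G is not a tree and its treewidth is at least 2. Combining the bounds, tw(G) = 2.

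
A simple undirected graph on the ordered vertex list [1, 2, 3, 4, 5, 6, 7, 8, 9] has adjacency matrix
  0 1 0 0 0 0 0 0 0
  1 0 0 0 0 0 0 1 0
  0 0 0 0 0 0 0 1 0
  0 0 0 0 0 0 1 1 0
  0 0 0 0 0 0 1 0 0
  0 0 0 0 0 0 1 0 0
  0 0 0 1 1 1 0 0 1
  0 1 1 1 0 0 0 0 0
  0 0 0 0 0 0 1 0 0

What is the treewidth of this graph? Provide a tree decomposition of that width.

Treewidth 1.
Bags: B1 = {3, 8}  B2 = {4, 8}  B3 = {2, 8}  B4 = {4, 7}  B5 = {7, 9}  B6 = {6, 7}  B7 = {1, 2}  B8 = {5, 7}
Tree: B1–B2, B1–B3, B2–B4, B4–B5, B4–B6, B3–B7, B4–B8

Each bag holds 2 vertices, so the decomposition has width 1, which upper-bounds the treewidth. Any graph with an edge has treewidth ≥ 1, and G has the edge 3–8. Combining the bounds, tw(G) = 1.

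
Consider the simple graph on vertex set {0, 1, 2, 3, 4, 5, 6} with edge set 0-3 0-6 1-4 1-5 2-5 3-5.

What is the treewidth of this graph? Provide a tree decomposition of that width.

Treewidth 1.
One optimal decomposition is:
Bags: B1 = {3, 5}  B2 = {0, 3}  B3 = {2, 5}  B4 = {0, 6}  B5 = {1, 5}  B6 = {1, 4}
Tree: B1–B2, B1–B3, B2–B4, B3–B5, B5–B6

Each bag holds 2 vertices, so the decomposition has width 1, which upper-bounds the treewidth. Since G has at least one edge (e.g. 3–5), it is not an edgeless graph, so tw(G) ≥ 1. Hence tw(G) = 1 exactly.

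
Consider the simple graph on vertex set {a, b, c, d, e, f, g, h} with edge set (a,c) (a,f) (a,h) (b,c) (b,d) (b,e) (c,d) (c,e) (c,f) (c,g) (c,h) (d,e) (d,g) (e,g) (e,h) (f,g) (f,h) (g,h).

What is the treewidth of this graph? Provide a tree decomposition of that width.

Treewidth 3.
One optimal decomposition is:
Bags: B1 = {c, d, e, g}  B2 = {c, e, g, h}  B3 = {c, f, g, h}  B4 = {a, c, f, h}  B5 = {b, c, d, e}
Tree: B1–B2, B2–B3, B3–B4, B1–B5

Every bag has size at most 4, so the width is 4 − 1 = 3 and tw(G) ≤ 3. Conversely, {c, d, e, g} is a clique of size 4, and the vertices of any clique must share a bag in every tree decomposition; so some bag has ≥ 4 vertices and tw(G) ≥ 3. The upper and lower bounds meet at 3, so that is the treewidth.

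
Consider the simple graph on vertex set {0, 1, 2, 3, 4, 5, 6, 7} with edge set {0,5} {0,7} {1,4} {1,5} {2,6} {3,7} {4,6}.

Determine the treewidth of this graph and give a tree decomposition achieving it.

Treewidth 1.
One such decomposition:
Bags: B1 = {2, 6}  B2 = {4, 6}  B3 = {1, 4}  B4 = {1, 5}  B5 = {0, 5}  B6 = {0, 7}  B7 = {3, 7}
Tree: B1–B2, B2–B3, B3–B4, B4–B5, B5–B6, B6–B7

Each bag holds 2 vertices, so the decomposition has width 1, which upper-bounds the treewidth. Since G has at least one edge (e.g. 2–6), it is not an edgeless graph, so tw(G) ≥ 1. Combining the bounds, tw(G) = 1.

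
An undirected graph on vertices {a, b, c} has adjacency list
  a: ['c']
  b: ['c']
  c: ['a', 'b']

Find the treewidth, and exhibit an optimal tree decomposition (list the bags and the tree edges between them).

Treewidth 1.
One optimal decomposition is:
Bags: B1 = {b, c}  B2 = {a, c}
Tree: B1–B2

The largest bag has 2 vertices, giving width 1; this decomposition certifies tw(G) ≤ 1. Any graph with an edge has treewidth ≥ 1, and G has the edge b–c. Combining the bounds, tw(G) = 1.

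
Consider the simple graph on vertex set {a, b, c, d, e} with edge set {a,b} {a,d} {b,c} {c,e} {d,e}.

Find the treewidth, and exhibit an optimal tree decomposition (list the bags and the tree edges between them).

Every bag has size at most 3, so the width is 3 − 1 = 2 and tw(G) ≤ 2. Since e–d–a–b–c–e is a cycle in G, G is not acyclic. Forests are exactly the graphs of treewidth ≤ 1, so tw(G) ≥ 2. Combining the bounds, tw(G) = 2.

Treewidth 2.
Bags: B1 = {a, d, e}  B2 = {a, b, e}  B3 = {b, c, e}
Tree: B1–B2, B2–B3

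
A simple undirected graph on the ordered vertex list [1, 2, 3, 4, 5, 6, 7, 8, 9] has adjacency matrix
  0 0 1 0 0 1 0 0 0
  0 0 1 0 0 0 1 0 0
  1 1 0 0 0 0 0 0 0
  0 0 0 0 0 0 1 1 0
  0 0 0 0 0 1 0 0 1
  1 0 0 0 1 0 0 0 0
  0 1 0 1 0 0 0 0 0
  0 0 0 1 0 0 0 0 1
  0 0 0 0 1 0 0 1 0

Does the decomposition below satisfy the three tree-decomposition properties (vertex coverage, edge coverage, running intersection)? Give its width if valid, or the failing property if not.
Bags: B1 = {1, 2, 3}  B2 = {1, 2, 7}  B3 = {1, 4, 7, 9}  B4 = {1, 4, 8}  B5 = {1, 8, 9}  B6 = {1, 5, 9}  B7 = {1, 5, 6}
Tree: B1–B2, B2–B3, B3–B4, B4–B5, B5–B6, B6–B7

No — bags containing vertex 9 are not connected in the tree.

A tree decomposition must satisfy three properties: every vertex lies in some bag; for every edge, both endpoints lie together in some bag; and for every vertex, the bags containing it form a connected subtree. Here bags containing vertex 9 are not connected in the tree, so the decomposition is invalid.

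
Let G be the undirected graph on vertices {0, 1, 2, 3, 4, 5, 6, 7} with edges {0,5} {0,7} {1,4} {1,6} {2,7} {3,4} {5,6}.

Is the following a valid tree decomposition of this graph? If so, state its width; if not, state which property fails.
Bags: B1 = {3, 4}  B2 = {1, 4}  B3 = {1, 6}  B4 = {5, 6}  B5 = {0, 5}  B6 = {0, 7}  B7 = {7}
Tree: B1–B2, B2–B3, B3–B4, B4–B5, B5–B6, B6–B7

A tree decomposition must satisfy three properties: every vertex lies in some bag; for every edge, both endpoints lie together in some bag; and for every vertex, the bags containing it form a connected subtree. Here vertex 2 appears in no bag, so the decomposition is invalid.

No — vertex 2 appears in no bag.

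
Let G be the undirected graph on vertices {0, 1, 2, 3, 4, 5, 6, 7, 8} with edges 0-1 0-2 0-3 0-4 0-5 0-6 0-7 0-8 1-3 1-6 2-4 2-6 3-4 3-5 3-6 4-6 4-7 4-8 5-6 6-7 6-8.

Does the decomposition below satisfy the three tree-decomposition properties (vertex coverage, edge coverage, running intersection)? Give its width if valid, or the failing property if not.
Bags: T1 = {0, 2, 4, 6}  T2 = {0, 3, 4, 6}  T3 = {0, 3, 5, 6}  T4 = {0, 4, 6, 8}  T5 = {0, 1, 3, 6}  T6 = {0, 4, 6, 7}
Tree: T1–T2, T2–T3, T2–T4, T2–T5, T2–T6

Checking the three conditions: (i) the bags cover all of {0, 1, 2, 3, 4, 5, 6, 7, 8}; (ii) for each edge, some bag contains both endpoints; (iii) the bags containing any fixed vertex form a subtree. All hold, so the decomposition is valid with width 4 − 1 = 3.

Yes; width 3.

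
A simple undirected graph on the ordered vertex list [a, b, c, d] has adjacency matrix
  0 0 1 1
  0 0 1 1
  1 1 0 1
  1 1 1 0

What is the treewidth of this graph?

A width-2 tree decomposition is:
Bags: B1 = {a, c, d}  B2 = {b, c, d}
Tree: B1–B2
The largest bag has 3 vertices, giving width 2; this decomposition certifies tw(G) ≤ 2. On the other hand G contains the 3-clique {a, c, d}. A clique must lie in a single bag of any decomposition, so no decomposition can have width below 2. The upper and lower bounds meet at 2, so that is the treewidth.

2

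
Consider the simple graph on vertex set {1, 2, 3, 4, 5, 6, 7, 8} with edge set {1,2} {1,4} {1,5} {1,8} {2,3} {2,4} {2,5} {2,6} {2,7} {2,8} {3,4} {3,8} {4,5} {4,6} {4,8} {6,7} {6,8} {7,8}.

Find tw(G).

A width-3 tree decomposition is:
Bags: B1 = {1, 2, 4, 8}  B2 = {2, 4, 6, 8}  B3 = {2, 6, 7, 8}  B4 = {2, 3, 4, 8}  B5 = {1, 2, 4, 5}
Tree: B1–B2, B2–B3, B2–B4, B1–B5
The largest bag has 4 vertices, giving width 3; this decomposition certifies tw(G) ≤ 3. For the lower bound, the 4 vertices {1, 2, 4, 8} are pairwise adjacent, and any tree decomposition puts a clique entirely inside one bag — forcing width ≥ 3. Combining the bounds, tw(G) = 3.

3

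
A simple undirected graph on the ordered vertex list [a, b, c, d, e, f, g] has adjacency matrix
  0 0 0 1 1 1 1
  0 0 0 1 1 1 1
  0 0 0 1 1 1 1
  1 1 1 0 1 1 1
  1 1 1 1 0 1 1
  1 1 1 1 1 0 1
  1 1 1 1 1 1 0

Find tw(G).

4

A width-4 tree decomposition is:
Bags: B1 = {a, d, e, f, g}  B2 = {c, d, e, f, g}  B3 = {b, d, e, f, g}
Tree: B1–B2, B1–B3
Every bag has size at most 5, so the width is 5 − 1 = 4 and tw(G) ≤ 4. On the other hand G contains the 5-clique {c, d, e, f, g}. A clique must lie in a single bag of any decomposition, so no decomposition can have width below 4. Therefore the treewidth is 4.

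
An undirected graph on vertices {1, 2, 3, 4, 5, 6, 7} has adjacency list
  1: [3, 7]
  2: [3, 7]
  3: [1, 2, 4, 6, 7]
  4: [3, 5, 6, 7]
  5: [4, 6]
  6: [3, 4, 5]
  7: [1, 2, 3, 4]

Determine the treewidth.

A width-2 tree decomposition is:
Bags: B1 = {2, 3, 7}  B2 = {3, 4, 7}  B3 = {3, 4, 6}  B4 = {1, 3, 7}  B5 = {4, 5, 6}
Tree: B1–B2, B2–B3, B2–B4, B3–B5
The largest bag has 3 vertices, giving width 2; this decomposition certifies tw(G) ≤ 2. For the lower bound, the 3 vertices {3, 4, 6} are pairwise adjacent, and any tree decomposition puts a clique entirely inside one bag — forcing width ≥ 2. Hence tw(G) = 2 exactly.

2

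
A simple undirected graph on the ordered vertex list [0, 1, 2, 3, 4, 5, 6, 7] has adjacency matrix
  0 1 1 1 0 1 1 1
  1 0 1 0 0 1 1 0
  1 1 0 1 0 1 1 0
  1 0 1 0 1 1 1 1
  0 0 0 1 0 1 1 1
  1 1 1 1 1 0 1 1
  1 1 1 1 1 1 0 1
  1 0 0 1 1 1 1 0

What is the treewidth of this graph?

4

A width-4 tree decomposition is:
Bags: B1 = {0, 2, 3, 5, 6}  B2 = {0, 1, 2, 5, 6}  B3 = {0, 3, 5, 6, 7}  B4 = {3, 4, 5, 6, 7}
Tree: B1–B2, B1–B3, B3–B4
Each bag holds 5 vertices, so the decomposition has width 4, which upper-bounds the treewidth. Conversely, {0, 1, 2, 5, 6} is a clique of size 5, and the vertices of any clique must share a bag in every tree decomposition; so some bag has ≥ 5 vertices and tw(G) ≥ 4. Combining the bounds, tw(G) = 4.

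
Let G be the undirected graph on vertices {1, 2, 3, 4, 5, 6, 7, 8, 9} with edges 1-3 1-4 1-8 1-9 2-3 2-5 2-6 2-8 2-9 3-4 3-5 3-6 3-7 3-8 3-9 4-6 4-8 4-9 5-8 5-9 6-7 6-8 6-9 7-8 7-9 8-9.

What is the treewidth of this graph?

A width-4 tree decomposition is:
Bags: B1 = {2, 3, 6, 8, 9}  B2 = {3, 6, 7, 8, 9}  B3 = {3, 4, 6, 8, 9}  B4 = {1, 3, 4, 8, 9}  B5 = {2, 3, 5, 8, 9}
Tree: B1–B2, B1–B3, B3–B4, B1–B5
Every bag has size at most 5, so the width is 5 − 1 = 4 and tw(G) ≤ 4. On the other hand G contains the 5-clique {1, 3, 4, 8, 9}. A clique must lie in a single bag of any decomposition, so no decomposition can have width below 4. Hence tw(G) = 4 exactly.

4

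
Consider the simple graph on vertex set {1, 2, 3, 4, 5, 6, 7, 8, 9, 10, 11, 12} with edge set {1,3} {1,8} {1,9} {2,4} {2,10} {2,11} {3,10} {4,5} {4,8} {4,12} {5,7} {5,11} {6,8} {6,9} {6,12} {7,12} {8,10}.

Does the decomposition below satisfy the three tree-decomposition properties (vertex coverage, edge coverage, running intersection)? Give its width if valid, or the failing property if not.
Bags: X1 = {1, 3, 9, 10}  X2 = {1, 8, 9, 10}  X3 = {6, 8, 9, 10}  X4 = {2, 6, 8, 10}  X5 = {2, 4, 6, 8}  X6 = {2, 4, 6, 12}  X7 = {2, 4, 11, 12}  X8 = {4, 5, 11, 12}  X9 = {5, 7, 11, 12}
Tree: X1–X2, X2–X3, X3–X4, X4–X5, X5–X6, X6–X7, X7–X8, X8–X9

Yes; width 3.

Vertex coverage: the bags together contain {1, 2, 3, 4, 5, 6, 7, 8, 9, 10, 11, 12}, the full vertex set. Edge coverage: each edge of G has both endpoints in at least one bag. Running intersection: for every vertex, the bags containing it form a connected subtree. All three properties hold, so this is a valid tree decomposition of width max|bag| − 1 = 3, and hence tw(G) ≤ 3.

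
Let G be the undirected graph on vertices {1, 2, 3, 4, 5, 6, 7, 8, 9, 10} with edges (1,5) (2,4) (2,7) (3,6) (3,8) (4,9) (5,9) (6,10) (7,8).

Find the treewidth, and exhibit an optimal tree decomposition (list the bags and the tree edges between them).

Treewidth 1.
One optimal decomposition is:
Bags: B1 = {1, 5}  B2 = {5, 9}  B3 = {4, 9}  B4 = {2, 4}  B5 = {2, 7}  B6 = {7, 8}  B7 = {3, 8}  B8 = {3, 6}  B9 = {6, 10}
Tree: B1–B2, B2–B3, B3–B4, B4–B5, B5–B6, B6–B7, B7–B8, B8–B9

Each bag holds 2 vertices, so the decomposition has width 1, which upper-bounds the treewidth. Any graph with an edge has treewidth ≥ 1, and G has the edge 1–5. Hence tw(G) = 1 exactly.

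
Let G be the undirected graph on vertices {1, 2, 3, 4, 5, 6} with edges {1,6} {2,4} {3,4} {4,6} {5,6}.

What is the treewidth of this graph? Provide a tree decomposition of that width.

Treewidth 1.
One optimal decomposition is:
Bags: B1 = {3, 4}  B2 = {4, 6}  B3 = {2, 4}  B4 = {1, 6}  B5 = {5, 6}
Tree: B1–B2, B2–B3, B2–B4, B4–B5

The largest bag has 2 vertices, giving width 1; this decomposition certifies tw(G) ≤ 1. Since G has at least one edge (e.g. 3–4), it is not an edgeless graph, so tw(G) ≥ 1. The upper and lower bounds meet at 1, so that is the treewidth.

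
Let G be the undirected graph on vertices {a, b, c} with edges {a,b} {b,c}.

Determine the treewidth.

1

A width-1 tree decomposition is:
Bags: B1 = {b, c}  B2 = {a, b}
Tree: B1–B2
Every bag has size at most 2, so the width is 2 − 1 = 1 and tw(G) ≤ 1. G has an edge, so its treewidth is at least 1. Therefore the treewidth is 1.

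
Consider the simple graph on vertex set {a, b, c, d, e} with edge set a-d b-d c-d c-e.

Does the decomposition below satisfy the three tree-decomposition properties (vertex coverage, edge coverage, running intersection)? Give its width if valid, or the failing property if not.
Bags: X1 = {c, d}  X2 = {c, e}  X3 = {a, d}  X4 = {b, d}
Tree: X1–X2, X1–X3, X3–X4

Yes; width 1.

Checking the three conditions: (i) the bags cover all of {a, b, c, d, e}; (ii) for each edge, some bag contains both endpoints; (iii) the bags containing any fixed vertex form a subtree. All hold, so the decomposition is valid with width 2 − 1 = 1.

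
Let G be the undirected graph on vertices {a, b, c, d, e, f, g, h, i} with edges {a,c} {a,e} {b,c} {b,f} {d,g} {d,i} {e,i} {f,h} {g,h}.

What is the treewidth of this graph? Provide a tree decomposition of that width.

Treewidth 2.
One such decomposition:
Bags: B1 = {b, c, f}  B2 = {a, c, f}  B3 = {a, e, f}  B4 = {e, f, i}  B5 = {d, f, i}  B6 = {d, f, g}  B7 = {f, g, h}
Tree: B1–B2, B2–B3, B3–B4, B4–B5, B5–B6, B6–B7

Every bag has size at most 3, so the width is 3 − 1 = 2 and tw(G) ≤ 2. For the lower bound, G contains the cycle f–b–c–a–e–i–d–g–h–f, so G is not a forest; only forests have treewidth ≤ 1, hence tw(G) ≥ 2. The upper and lower bounds meet at 2, so that is the treewidth.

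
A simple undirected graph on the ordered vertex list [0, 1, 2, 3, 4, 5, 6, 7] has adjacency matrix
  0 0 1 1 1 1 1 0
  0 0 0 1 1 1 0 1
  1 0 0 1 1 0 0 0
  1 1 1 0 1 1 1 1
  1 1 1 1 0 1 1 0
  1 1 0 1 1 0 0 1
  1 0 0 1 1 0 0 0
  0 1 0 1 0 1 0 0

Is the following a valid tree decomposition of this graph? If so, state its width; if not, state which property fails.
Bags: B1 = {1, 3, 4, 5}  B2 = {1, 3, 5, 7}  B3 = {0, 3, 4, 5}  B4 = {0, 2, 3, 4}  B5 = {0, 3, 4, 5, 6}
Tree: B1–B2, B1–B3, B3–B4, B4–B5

A tree decomposition must satisfy three properties: every vertex lies in some bag; for every edge, both endpoints lie together in some bag; and for every vertex, the bags containing it form a connected subtree. Here bags containing vertex 5 are not connected in the tree, so the decomposition is invalid.

No — bags containing vertex 5 are not connected in the tree.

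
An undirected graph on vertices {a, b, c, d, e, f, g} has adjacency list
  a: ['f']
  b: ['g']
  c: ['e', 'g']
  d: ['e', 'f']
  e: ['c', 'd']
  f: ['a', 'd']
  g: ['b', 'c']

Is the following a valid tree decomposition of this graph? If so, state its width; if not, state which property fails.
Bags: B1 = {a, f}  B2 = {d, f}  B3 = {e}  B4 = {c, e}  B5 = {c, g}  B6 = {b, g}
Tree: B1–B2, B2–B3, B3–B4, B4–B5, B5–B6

A tree decomposition must satisfy three properties: every vertex lies in some bag; for every edge, both endpoints lie together in some bag; and for every vertex, the bags containing it form a connected subtree. Here edge (d,e) lies in no bag, so the decomposition is invalid.

No — edge (d,e) lies in no bag.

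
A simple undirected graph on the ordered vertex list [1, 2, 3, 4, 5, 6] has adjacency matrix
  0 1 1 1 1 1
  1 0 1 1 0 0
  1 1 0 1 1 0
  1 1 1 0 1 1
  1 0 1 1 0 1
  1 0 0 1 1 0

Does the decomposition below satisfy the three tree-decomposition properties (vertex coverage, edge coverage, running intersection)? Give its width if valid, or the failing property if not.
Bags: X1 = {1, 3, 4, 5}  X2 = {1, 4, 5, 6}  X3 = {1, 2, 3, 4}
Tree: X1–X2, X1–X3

Every vertex of G appears in some bag (union = {1, 2, 3, 4, 5, 6}); every edge is covered by a bag; and for each vertex v the set of bags containing v is connected in the bag tree. The decomposition is therefore valid. The largest bag has 4 vertices, so the width is 3.

Yes; width 3.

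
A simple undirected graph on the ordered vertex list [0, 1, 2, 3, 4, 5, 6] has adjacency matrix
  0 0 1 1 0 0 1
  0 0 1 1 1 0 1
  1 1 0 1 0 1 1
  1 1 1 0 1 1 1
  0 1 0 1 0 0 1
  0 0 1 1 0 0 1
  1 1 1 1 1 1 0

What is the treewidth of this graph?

A width-3 tree decomposition is:
Bags: B1 = {2, 3, 5, 6}  B2 = {1, 2, 3, 6}  B3 = {0, 2, 3, 6}  B4 = {1, 3, 4, 6}
Tree: B1–B2, B1–B3, B2–B4
The largest bag has 4 vertices, giving width 3; this decomposition certifies tw(G) ≤ 3. Conversely, {0, 2, 3, 6} is a clique of size 4, and the vertices of any clique must share a bag in every tree decomposition; so some bag has ≥ 4 vertices and tw(G) ≥ 3. Combining the bounds, tw(G) = 3.

3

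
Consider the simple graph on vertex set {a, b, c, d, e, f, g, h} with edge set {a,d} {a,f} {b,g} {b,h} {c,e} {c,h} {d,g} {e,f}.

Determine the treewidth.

2

A width-2 tree decomposition is:
Bags: B1 = {c, e, f}  B2 = {a, c, f}  B3 = {a, c, d}  B4 = {c, d, g}  B5 = {b, c, g}  B6 = {b, c, h}
Tree: B1–B2, B2–B3, B3–B4, B4–B5, B5–B6
Every bag has size at most 3, so the width is 3 − 1 = 2 and tw(G) ≤ 2. The edges c–e–f–a–d–g–b–h–c form a cycle, so G is not a tree and its treewidth is at least 2. Hence tw(G) = 2 exactly.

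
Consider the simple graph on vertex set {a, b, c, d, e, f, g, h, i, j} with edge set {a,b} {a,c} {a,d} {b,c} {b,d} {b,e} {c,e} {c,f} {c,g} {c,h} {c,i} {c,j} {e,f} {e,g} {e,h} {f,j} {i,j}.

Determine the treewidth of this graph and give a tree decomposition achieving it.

Each bag holds 3 vertices, so the decomposition has width 2, which upper-bounds the treewidth. On the other hand G contains the 3-clique {a, b, d}. A clique must lie in a single bag of any decomposition, so no decomposition can have width below 2. Hence tw(G) = 2 exactly.

Treewidth 2.
One optimal decomposition is:
Bags: B1 = {b, c, e}  B2 = {c, e, g}  B3 = {a, b, c}  B4 = {c, e, f}  B5 = {c, e, h}  B6 = {a, b, d}  B7 = {c, f, j}  B8 = {c, i, j}
Tree: B1–B2, B1–B3, B2–B4, B2–B5, B3–B6, B4–B7, B7–B8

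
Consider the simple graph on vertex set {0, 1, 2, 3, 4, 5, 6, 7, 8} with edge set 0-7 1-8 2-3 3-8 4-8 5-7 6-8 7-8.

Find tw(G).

A width-1 tree decomposition is:
Bags: B1 = {1, 8}  B2 = {3, 8}  B3 = {7, 8}  B4 = {4, 8}  B5 = {6, 8}  B6 = {2, 3}  B7 = {5, 7}  B8 = {0, 7}
Tree: B1–B2, B1–B3, B2–B4, B2–B5, B2–B6, B3–B7, B3–B8
Each bag holds 2 vertices, so the decomposition has width 1, which upper-bounds the treewidth. Any graph with an edge has treewidth ≥ 1, and G has the edge 1–8. Therefore the treewidth is 1.

1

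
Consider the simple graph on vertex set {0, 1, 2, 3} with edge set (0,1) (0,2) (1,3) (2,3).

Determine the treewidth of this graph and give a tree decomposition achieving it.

The largest bag has 3 vertices, giving width 2; this decomposition certifies tw(G) ≤ 2. For the lower bound, G contains the cycle 3–1–0–2–3, so G is not a forest; only forests have treewidth ≤ 1, hence tw(G) ≥ 2. Therefore the treewidth is 2.

Treewidth 2.
One such decomposition:
Bags: B1 = {0, 1, 3}  B2 = {0, 2, 3}
Tree: B1–B2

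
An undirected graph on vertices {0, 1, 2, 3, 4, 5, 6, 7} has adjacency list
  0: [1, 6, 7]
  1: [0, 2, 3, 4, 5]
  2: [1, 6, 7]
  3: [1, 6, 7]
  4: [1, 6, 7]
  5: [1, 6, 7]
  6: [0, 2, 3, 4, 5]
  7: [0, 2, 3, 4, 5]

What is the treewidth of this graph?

A width-3 tree decomposition is:
Bags: B1 = {0, 1, 6, 7}  B2 = {1, 4, 6, 7}  B3 = {1, 2, 6, 7}  B4 = {1, 3, 6, 7}  B5 = {1, 5, 6, 7}
Tree: B1–B2, B2–B3, B3–B4, B4–B5
The largest bag has 4 vertices, giving width 3; this decomposition certifies tw(G) ≤ 3. For the lower bound: the 4 vertex sets {0,6}, {1,4}, {7}, {2} are disjoint, each induces a connected subgraph, and every pair is joined by at least one edge of G. Contracting each set to a single vertex therefore yields K_{4} as a minor, and since treewidth is minor-monotone, tw(G) ≥ tw(K_{4}) = 3. Combining the bounds, tw(G) = 3.

3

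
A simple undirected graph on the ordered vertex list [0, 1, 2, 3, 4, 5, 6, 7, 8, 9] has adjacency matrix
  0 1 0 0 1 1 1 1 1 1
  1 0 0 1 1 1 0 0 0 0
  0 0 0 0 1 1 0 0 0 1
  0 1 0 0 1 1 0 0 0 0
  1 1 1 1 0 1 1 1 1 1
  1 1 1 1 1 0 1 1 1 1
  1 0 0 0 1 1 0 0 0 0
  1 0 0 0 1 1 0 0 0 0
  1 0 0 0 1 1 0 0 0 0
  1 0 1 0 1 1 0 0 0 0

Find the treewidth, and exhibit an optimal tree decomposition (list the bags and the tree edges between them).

The largest bag has 4 vertices, giving width 3; this decomposition certifies tw(G) ≤ 3. For the lower bound, the 4 vertices {0, 1, 4, 5} are pairwise adjacent, and any tree decomposition puts a clique entirely inside one bag — forcing width ≥ 3. Combining the bounds, tw(G) = 3.

Treewidth 3.
Bags: B1 = {0, 4, 5, 9}  B2 = {0, 1, 4, 5}  B3 = {0, 4, 5, 8}  B4 = {1, 3, 4, 5}  B5 = {0, 4, 5, 6}  B6 = {2, 4, 5, 9}  B7 = {0, 4, 5, 7}
Tree: B1–B2, B2–B3, B2–B4, B3–B5, B1–B6, B1–B7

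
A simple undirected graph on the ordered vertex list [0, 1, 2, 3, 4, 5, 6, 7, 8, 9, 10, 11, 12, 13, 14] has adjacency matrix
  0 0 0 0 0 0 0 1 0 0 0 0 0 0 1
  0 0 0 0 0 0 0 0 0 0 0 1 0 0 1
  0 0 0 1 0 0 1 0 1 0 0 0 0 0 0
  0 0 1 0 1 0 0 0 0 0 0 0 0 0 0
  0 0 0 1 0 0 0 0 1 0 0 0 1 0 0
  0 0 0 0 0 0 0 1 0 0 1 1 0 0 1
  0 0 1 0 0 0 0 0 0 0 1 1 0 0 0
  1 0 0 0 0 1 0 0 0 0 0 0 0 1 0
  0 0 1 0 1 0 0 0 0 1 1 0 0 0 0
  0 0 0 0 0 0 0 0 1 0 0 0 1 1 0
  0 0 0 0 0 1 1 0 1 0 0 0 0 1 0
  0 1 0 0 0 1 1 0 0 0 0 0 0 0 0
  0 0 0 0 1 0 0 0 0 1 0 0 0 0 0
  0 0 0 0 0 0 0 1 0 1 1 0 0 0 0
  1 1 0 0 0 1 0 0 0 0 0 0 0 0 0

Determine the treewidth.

3

A width-3 tree decomposition is:
Bags: B1 = {3, 4, 9, 12}  B2 = {3, 4, 8, 9}  B3 = {2, 3, 8, 9}  B4 = {2, 8, 9, 13}  B5 = {2, 8, 10, 13}  B6 = {2, 6, 10, 13}  B7 = {6, 7, 10, 13}  B8 = {5, 6, 7, 10}  B9 = {5, 6, 7, 11}  B10 = {0, 5, 7, 11}  B11 = {0, 5, 11, 14}  B12 = {0, 1, 11, 14}
Tree: B1–B2, B2–B3, B3–B4, B4–B5, B5–B6, B6–B7, B7–B8, B8–B9, B9–B10, B10–B11, B11–B12
Every bag has size at most 4, so the width is 4 − 1 = 3 and tw(G) ≤ 3. For the lower bound: the 4 vertex sets {3,4,12}, {9}, {8}, {2,6,10,13} are disjoint, each induces a connected subgraph, and every pair is joined by at least one edge of G. Contracting each set to a single vertex therefore yields K_{4} as a minor, and since treewidth is minor-monotone, tw(G) ≥ tw(K_{4}) = 3. Therefore the treewidth is 3.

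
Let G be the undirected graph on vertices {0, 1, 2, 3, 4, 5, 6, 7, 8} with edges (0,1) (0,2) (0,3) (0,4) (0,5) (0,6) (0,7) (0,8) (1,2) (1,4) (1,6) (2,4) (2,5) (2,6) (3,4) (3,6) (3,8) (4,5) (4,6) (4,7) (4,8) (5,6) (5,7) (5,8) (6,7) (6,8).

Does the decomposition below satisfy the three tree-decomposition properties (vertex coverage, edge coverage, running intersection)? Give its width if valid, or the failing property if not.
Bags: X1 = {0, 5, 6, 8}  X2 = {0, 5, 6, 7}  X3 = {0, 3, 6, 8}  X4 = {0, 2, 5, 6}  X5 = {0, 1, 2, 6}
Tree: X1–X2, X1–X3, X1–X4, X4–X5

A tree decomposition must satisfy three properties: every vertex lies in some bag; for every edge, both endpoints lie together in some bag; and for every vertex, the bags containing it form a connected subtree. Here vertex 4 appears in no bag, so the decomposition is invalid.

No — vertex 4 appears in no bag.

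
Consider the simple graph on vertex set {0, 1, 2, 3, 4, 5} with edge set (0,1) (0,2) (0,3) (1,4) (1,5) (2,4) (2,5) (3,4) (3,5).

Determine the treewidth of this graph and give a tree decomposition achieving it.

Every bag has size at most 4, so the width is 4 − 1 = 3 and tw(G) ≤ 3. For the lower bound: the 4 vertex sets {3,4}, {2,5}, {1}, {0} are disjoint, each induces a connected subgraph, and every pair is joined by at least one edge of G. Contracting each set to a single vertex therefore yields K_{4} as a minor, and since treewidth is minor-monotone, tw(G) ≥ tw(K_{4}) = 3. Combining the bounds, tw(G) = 3.

Treewidth 3.
One optimal decomposition is:
Bags: B1 = {1, 2, 3, 4}  B2 = {1, 2, 3, 5}  B3 = {0, 1, 2, 3}
Tree: B1–B2, B2–B3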